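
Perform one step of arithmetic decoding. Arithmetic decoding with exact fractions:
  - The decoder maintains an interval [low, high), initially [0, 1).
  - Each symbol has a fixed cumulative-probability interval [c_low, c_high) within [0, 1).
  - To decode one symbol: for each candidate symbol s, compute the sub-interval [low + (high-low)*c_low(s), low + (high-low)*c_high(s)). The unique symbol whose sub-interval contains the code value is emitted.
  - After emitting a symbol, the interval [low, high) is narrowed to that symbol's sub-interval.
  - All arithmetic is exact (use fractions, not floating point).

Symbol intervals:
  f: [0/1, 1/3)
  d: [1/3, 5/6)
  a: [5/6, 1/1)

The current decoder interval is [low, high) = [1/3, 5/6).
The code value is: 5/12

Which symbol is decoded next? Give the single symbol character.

Answer: f

Derivation:
Interval width = high − low = 5/6 − 1/3 = 1/2
Scaled code = (code − low) / width = (5/12 − 1/3) / 1/2 = 1/6
  f: [0/1, 1/3) ← scaled code falls here ✓
  d: [1/3, 5/6) 
  a: [5/6, 1/1) 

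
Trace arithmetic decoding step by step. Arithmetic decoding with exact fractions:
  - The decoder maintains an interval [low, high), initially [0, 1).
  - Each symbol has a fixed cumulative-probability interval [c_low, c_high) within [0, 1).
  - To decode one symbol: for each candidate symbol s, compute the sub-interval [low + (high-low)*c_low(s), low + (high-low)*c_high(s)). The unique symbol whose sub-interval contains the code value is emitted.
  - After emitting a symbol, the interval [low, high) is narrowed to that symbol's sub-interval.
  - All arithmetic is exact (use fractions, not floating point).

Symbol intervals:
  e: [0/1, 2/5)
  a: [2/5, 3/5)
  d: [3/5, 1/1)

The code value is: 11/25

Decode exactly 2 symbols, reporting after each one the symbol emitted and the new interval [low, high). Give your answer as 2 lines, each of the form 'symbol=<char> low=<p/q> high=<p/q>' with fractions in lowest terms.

Answer: symbol=a low=2/5 high=3/5
symbol=e low=2/5 high=12/25

Derivation:
Step 1: interval [0/1, 1/1), width = 1/1 - 0/1 = 1/1
  'e': [0/1 + 1/1*0/1, 0/1 + 1/1*2/5) = [0/1, 2/5)
  'a': [0/1 + 1/1*2/5, 0/1 + 1/1*3/5) = [2/5, 3/5) <- contains code 11/25
  'd': [0/1 + 1/1*3/5, 0/1 + 1/1*1/1) = [3/5, 1/1)
  emit 'a', narrow to [2/5, 3/5)
Step 2: interval [2/5, 3/5), width = 3/5 - 2/5 = 1/5
  'e': [2/5 + 1/5*0/1, 2/5 + 1/5*2/5) = [2/5, 12/25) <- contains code 11/25
  'a': [2/5 + 1/5*2/5, 2/5 + 1/5*3/5) = [12/25, 13/25)
  'd': [2/5 + 1/5*3/5, 2/5 + 1/5*1/1) = [13/25, 3/5)
  emit 'e', narrow to [2/5, 12/25)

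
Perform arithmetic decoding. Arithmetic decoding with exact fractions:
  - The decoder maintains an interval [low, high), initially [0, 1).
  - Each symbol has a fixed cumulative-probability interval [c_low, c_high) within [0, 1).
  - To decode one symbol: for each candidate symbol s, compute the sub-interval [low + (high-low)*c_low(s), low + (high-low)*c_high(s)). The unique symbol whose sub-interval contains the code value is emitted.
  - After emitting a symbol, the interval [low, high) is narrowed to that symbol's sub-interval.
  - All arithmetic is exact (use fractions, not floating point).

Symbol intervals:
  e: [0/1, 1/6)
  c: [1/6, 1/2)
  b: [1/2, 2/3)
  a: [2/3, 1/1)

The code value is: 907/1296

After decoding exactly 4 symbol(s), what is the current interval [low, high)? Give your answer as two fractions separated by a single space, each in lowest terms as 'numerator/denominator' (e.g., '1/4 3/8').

Answer: 151/216 227/324

Derivation:
Step 1: interval [0/1, 1/1), width = 1/1 - 0/1 = 1/1
  'e': [0/1 + 1/1*0/1, 0/1 + 1/1*1/6) = [0/1, 1/6)
  'c': [0/1 + 1/1*1/6, 0/1 + 1/1*1/2) = [1/6, 1/2)
  'b': [0/1 + 1/1*1/2, 0/1 + 1/1*2/3) = [1/2, 2/3)
  'a': [0/1 + 1/1*2/3, 0/1 + 1/1*1/1) = [2/3, 1/1) <- contains code 907/1296
  emit 'a', narrow to [2/3, 1/1)
Step 2: interval [2/3, 1/1), width = 1/1 - 2/3 = 1/3
  'e': [2/3 + 1/3*0/1, 2/3 + 1/3*1/6) = [2/3, 13/18) <- contains code 907/1296
  'c': [2/3 + 1/3*1/6, 2/3 + 1/3*1/2) = [13/18, 5/6)
  'b': [2/3 + 1/3*1/2, 2/3 + 1/3*2/3) = [5/6, 8/9)
  'a': [2/3 + 1/3*2/3, 2/3 + 1/3*1/1) = [8/9, 1/1)
  emit 'e', narrow to [2/3, 13/18)
Step 3: interval [2/3, 13/18), width = 13/18 - 2/3 = 1/18
  'e': [2/3 + 1/18*0/1, 2/3 + 1/18*1/6) = [2/3, 73/108)
  'c': [2/3 + 1/18*1/6, 2/3 + 1/18*1/2) = [73/108, 25/36)
  'b': [2/3 + 1/18*1/2, 2/3 + 1/18*2/3) = [25/36, 19/27) <- contains code 907/1296
  'a': [2/3 + 1/18*2/3, 2/3 + 1/18*1/1) = [19/27, 13/18)
  emit 'b', narrow to [25/36, 19/27)
Step 4: interval [25/36, 19/27), width = 19/27 - 25/36 = 1/108
  'e': [25/36 + 1/108*0/1, 25/36 + 1/108*1/6) = [25/36, 451/648)
  'c': [25/36 + 1/108*1/6, 25/36 + 1/108*1/2) = [451/648, 151/216)
  'b': [25/36 + 1/108*1/2, 25/36 + 1/108*2/3) = [151/216, 227/324) <- contains code 907/1296
  'a': [25/36 + 1/108*2/3, 25/36 + 1/108*1/1) = [227/324, 19/27)
  emit 'b', narrow to [151/216, 227/324)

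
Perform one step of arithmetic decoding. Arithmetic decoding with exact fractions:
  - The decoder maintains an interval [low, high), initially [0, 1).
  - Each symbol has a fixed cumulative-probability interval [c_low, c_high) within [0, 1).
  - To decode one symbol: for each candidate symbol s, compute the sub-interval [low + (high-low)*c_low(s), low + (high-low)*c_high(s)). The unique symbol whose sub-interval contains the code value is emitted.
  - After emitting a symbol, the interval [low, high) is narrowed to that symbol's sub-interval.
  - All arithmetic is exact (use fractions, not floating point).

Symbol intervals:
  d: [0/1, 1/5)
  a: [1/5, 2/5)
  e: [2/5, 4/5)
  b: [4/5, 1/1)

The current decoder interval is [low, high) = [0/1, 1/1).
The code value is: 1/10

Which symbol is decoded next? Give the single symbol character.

Answer: d

Derivation:
Interval width = high − low = 1/1 − 0/1 = 1/1
Scaled code = (code − low) / width = (1/10 − 0/1) / 1/1 = 1/10
  d: [0/1, 1/5) ← scaled code falls here ✓
  a: [1/5, 2/5) 
  e: [2/5, 4/5) 
  b: [4/5, 1/1) 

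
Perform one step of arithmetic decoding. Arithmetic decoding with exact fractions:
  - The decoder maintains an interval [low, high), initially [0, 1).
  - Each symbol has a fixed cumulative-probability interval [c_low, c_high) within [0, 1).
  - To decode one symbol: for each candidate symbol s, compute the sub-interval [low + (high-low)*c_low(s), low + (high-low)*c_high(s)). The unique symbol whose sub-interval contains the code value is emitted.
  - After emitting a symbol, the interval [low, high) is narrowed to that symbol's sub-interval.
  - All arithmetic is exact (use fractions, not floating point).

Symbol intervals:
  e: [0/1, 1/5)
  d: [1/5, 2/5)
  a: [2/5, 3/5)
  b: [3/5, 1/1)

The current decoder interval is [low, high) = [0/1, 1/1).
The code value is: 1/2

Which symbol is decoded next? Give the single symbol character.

Interval width = high − low = 1/1 − 0/1 = 1/1
Scaled code = (code − low) / width = (1/2 − 0/1) / 1/1 = 1/2
  e: [0/1, 1/5) 
  d: [1/5, 2/5) 
  a: [2/5, 3/5) ← scaled code falls here ✓
  b: [3/5, 1/1) 

Answer: a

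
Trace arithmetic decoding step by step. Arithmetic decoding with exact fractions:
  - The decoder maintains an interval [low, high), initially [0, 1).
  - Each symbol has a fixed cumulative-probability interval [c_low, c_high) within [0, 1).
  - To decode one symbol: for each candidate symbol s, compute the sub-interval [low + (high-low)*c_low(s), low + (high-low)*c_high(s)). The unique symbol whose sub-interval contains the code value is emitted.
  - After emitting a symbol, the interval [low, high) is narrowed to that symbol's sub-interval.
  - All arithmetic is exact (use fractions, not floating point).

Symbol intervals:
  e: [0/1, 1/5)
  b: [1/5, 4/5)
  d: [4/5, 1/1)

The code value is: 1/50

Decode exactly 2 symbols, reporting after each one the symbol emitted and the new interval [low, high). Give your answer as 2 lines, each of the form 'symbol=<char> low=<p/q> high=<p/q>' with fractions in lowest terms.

Answer: symbol=e low=0/1 high=1/5
symbol=e low=0/1 high=1/25

Derivation:
Step 1: interval [0/1, 1/1), width = 1/1 - 0/1 = 1/1
  'e': [0/1 + 1/1*0/1, 0/1 + 1/1*1/5) = [0/1, 1/5) <- contains code 1/50
  'b': [0/1 + 1/1*1/5, 0/1 + 1/1*4/5) = [1/5, 4/5)
  'd': [0/1 + 1/1*4/5, 0/1 + 1/1*1/1) = [4/5, 1/1)
  emit 'e', narrow to [0/1, 1/5)
Step 2: interval [0/1, 1/5), width = 1/5 - 0/1 = 1/5
  'e': [0/1 + 1/5*0/1, 0/1 + 1/5*1/5) = [0/1, 1/25) <- contains code 1/50
  'b': [0/1 + 1/5*1/5, 0/1 + 1/5*4/5) = [1/25, 4/25)
  'd': [0/1 + 1/5*4/5, 0/1 + 1/5*1/1) = [4/25, 1/5)
  emit 'e', narrow to [0/1, 1/25)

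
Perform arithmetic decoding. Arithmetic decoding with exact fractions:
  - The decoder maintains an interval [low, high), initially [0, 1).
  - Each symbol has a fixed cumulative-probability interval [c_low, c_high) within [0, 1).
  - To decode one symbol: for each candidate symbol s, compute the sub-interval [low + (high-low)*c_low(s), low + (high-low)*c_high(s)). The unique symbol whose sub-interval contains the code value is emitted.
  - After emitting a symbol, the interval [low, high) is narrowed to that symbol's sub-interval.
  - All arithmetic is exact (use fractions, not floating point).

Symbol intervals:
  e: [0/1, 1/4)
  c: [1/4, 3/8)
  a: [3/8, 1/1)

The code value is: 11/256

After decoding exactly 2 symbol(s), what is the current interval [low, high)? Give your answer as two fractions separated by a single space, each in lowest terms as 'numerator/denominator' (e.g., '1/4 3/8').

Step 1: interval [0/1, 1/1), width = 1/1 - 0/1 = 1/1
  'e': [0/1 + 1/1*0/1, 0/1 + 1/1*1/4) = [0/1, 1/4) <- contains code 11/256
  'c': [0/1 + 1/1*1/4, 0/1 + 1/1*3/8) = [1/4, 3/8)
  'a': [0/1 + 1/1*3/8, 0/1 + 1/1*1/1) = [3/8, 1/1)
  emit 'e', narrow to [0/1, 1/4)
Step 2: interval [0/1, 1/4), width = 1/4 - 0/1 = 1/4
  'e': [0/1 + 1/4*0/1, 0/1 + 1/4*1/4) = [0/1, 1/16) <- contains code 11/256
  'c': [0/1 + 1/4*1/4, 0/1 + 1/4*3/8) = [1/16, 3/32)
  'a': [0/1 + 1/4*3/8, 0/1 + 1/4*1/1) = [3/32, 1/4)
  emit 'e', narrow to [0/1, 1/16)

Answer: 0/1 1/16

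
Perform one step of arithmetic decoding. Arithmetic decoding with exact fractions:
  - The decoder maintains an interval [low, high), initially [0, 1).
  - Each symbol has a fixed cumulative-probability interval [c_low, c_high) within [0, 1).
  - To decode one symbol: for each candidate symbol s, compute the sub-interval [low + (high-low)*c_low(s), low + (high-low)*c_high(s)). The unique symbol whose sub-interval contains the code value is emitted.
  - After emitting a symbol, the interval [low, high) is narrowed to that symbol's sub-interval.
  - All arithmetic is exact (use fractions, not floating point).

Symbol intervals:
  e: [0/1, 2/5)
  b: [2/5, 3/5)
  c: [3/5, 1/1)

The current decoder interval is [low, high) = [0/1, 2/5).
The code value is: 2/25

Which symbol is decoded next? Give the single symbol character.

Answer: e

Derivation:
Interval width = high − low = 2/5 − 0/1 = 2/5
Scaled code = (code − low) / width = (2/25 − 0/1) / 2/5 = 1/5
  e: [0/1, 2/5) ← scaled code falls here ✓
  b: [2/5, 3/5) 
  c: [3/5, 1/1) 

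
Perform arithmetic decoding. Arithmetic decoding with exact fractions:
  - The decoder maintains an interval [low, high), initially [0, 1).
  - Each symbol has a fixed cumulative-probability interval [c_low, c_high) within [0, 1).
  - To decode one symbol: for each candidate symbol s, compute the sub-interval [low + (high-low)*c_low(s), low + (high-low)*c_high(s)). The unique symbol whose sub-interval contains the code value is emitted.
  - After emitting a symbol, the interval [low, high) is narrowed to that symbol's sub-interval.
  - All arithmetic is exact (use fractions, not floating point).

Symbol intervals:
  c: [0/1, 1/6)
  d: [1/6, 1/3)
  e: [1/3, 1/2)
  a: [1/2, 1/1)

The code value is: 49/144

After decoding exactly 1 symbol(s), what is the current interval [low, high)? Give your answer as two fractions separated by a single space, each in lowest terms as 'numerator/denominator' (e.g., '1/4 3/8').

Answer: 1/3 1/2

Derivation:
Step 1: interval [0/1, 1/1), width = 1/1 - 0/1 = 1/1
  'c': [0/1 + 1/1*0/1, 0/1 + 1/1*1/6) = [0/1, 1/6)
  'd': [0/1 + 1/1*1/6, 0/1 + 1/1*1/3) = [1/6, 1/3)
  'e': [0/1 + 1/1*1/3, 0/1 + 1/1*1/2) = [1/3, 1/2) <- contains code 49/144
  'a': [0/1 + 1/1*1/2, 0/1 + 1/1*1/1) = [1/2, 1/1)
  emit 'e', narrow to [1/3, 1/2)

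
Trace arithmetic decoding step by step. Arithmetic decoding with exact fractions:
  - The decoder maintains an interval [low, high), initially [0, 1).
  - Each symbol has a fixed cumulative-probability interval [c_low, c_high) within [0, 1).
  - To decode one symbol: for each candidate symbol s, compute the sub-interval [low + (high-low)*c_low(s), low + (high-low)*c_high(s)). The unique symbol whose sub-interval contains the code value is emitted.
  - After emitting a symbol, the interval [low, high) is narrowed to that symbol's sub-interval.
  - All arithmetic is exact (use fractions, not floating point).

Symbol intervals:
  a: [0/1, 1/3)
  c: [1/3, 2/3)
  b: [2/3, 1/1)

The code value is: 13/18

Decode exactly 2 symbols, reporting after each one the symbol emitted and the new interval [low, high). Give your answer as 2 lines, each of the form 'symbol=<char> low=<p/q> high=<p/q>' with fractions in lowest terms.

Step 1: interval [0/1, 1/1), width = 1/1 - 0/1 = 1/1
  'a': [0/1 + 1/1*0/1, 0/1 + 1/1*1/3) = [0/1, 1/3)
  'c': [0/1 + 1/1*1/3, 0/1 + 1/1*2/3) = [1/3, 2/3)
  'b': [0/1 + 1/1*2/3, 0/1 + 1/1*1/1) = [2/3, 1/1) <- contains code 13/18
  emit 'b', narrow to [2/3, 1/1)
Step 2: interval [2/3, 1/1), width = 1/1 - 2/3 = 1/3
  'a': [2/3 + 1/3*0/1, 2/3 + 1/3*1/3) = [2/3, 7/9) <- contains code 13/18
  'c': [2/3 + 1/3*1/3, 2/3 + 1/3*2/3) = [7/9, 8/9)
  'b': [2/3 + 1/3*2/3, 2/3 + 1/3*1/1) = [8/9, 1/1)
  emit 'a', narrow to [2/3, 7/9)

Answer: symbol=b low=2/3 high=1/1
symbol=a low=2/3 high=7/9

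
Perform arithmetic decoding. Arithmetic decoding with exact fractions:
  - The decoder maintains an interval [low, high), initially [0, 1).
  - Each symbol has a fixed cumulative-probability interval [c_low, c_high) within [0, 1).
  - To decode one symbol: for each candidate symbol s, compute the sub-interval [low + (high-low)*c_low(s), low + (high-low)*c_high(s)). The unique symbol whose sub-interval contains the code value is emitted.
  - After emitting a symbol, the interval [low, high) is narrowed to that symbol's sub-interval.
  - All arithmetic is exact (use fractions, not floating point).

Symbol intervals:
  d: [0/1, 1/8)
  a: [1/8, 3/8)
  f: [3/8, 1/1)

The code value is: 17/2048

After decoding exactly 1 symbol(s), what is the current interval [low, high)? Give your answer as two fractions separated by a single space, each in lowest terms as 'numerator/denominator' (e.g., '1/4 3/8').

Answer: 0/1 1/8

Derivation:
Step 1: interval [0/1, 1/1), width = 1/1 - 0/1 = 1/1
  'd': [0/1 + 1/1*0/1, 0/1 + 1/1*1/8) = [0/1, 1/8) <- contains code 17/2048
  'a': [0/1 + 1/1*1/8, 0/1 + 1/1*3/8) = [1/8, 3/8)
  'f': [0/1 + 1/1*3/8, 0/1 + 1/1*1/1) = [3/8, 1/1)
  emit 'd', narrow to [0/1, 1/8)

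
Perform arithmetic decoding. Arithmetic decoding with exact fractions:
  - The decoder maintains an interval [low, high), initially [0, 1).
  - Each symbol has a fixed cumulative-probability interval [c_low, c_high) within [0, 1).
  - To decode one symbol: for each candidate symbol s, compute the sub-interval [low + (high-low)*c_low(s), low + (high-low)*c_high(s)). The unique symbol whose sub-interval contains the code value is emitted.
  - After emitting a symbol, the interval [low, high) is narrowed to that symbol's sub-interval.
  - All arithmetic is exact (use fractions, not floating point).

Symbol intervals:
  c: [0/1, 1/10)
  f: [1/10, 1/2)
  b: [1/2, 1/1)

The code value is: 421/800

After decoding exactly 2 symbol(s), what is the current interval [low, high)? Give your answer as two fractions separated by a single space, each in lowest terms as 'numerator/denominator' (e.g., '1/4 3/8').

Step 1: interval [0/1, 1/1), width = 1/1 - 0/1 = 1/1
  'c': [0/1 + 1/1*0/1, 0/1 + 1/1*1/10) = [0/1, 1/10)
  'f': [0/1 + 1/1*1/10, 0/1 + 1/1*1/2) = [1/10, 1/2)
  'b': [0/1 + 1/1*1/2, 0/1 + 1/1*1/1) = [1/2, 1/1) <- contains code 421/800
  emit 'b', narrow to [1/2, 1/1)
Step 2: interval [1/2, 1/1), width = 1/1 - 1/2 = 1/2
  'c': [1/2 + 1/2*0/1, 1/2 + 1/2*1/10) = [1/2, 11/20) <- contains code 421/800
  'f': [1/2 + 1/2*1/10, 1/2 + 1/2*1/2) = [11/20, 3/4)
  'b': [1/2 + 1/2*1/2, 1/2 + 1/2*1/1) = [3/4, 1/1)
  emit 'c', narrow to [1/2, 11/20)

Answer: 1/2 11/20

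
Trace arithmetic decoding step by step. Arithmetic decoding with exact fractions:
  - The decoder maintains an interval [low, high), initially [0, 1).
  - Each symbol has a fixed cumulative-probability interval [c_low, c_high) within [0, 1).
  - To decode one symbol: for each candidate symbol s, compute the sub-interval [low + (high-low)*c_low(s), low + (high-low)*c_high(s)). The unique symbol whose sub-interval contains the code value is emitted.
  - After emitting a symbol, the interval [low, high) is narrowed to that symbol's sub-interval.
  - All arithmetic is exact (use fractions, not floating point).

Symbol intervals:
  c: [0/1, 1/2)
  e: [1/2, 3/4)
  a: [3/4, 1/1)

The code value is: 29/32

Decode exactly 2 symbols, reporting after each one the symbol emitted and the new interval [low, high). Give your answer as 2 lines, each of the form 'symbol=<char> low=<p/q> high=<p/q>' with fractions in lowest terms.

Step 1: interval [0/1, 1/1), width = 1/1 - 0/1 = 1/1
  'c': [0/1 + 1/1*0/1, 0/1 + 1/1*1/2) = [0/1, 1/2)
  'e': [0/1 + 1/1*1/2, 0/1 + 1/1*3/4) = [1/2, 3/4)
  'a': [0/1 + 1/1*3/4, 0/1 + 1/1*1/1) = [3/4, 1/1) <- contains code 29/32
  emit 'a', narrow to [3/4, 1/1)
Step 2: interval [3/4, 1/1), width = 1/1 - 3/4 = 1/4
  'c': [3/4 + 1/4*0/1, 3/4 + 1/4*1/2) = [3/4, 7/8)
  'e': [3/4 + 1/4*1/2, 3/4 + 1/4*3/4) = [7/8, 15/16) <- contains code 29/32
  'a': [3/4 + 1/4*3/4, 3/4 + 1/4*1/1) = [15/16, 1/1)
  emit 'e', narrow to [7/8, 15/16)

Answer: symbol=a low=3/4 high=1/1
symbol=e low=7/8 high=15/16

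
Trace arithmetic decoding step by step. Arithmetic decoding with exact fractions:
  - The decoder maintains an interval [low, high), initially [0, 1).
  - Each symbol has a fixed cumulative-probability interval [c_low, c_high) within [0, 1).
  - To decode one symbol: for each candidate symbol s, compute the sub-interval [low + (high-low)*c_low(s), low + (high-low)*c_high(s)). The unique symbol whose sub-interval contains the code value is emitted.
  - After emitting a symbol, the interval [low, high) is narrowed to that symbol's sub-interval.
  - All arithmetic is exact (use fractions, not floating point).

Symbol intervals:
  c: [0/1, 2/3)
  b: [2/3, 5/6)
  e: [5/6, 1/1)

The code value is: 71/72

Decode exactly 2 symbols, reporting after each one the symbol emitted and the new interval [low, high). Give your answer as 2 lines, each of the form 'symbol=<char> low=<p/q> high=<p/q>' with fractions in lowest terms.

Step 1: interval [0/1, 1/1), width = 1/1 - 0/1 = 1/1
  'c': [0/1 + 1/1*0/1, 0/1 + 1/1*2/3) = [0/1, 2/3)
  'b': [0/1 + 1/1*2/3, 0/1 + 1/1*5/6) = [2/3, 5/6)
  'e': [0/1 + 1/1*5/6, 0/1 + 1/1*1/1) = [5/6, 1/1) <- contains code 71/72
  emit 'e', narrow to [5/6, 1/1)
Step 2: interval [5/6, 1/1), width = 1/1 - 5/6 = 1/6
  'c': [5/6 + 1/6*0/1, 5/6 + 1/6*2/3) = [5/6, 17/18)
  'b': [5/6 + 1/6*2/3, 5/6 + 1/6*5/6) = [17/18, 35/36)
  'e': [5/6 + 1/6*5/6, 5/6 + 1/6*1/1) = [35/36, 1/1) <- contains code 71/72
  emit 'e', narrow to [35/36, 1/1)

Answer: symbol=e low=5/6 high=1/1
symbol=e low=35/36 high=1/1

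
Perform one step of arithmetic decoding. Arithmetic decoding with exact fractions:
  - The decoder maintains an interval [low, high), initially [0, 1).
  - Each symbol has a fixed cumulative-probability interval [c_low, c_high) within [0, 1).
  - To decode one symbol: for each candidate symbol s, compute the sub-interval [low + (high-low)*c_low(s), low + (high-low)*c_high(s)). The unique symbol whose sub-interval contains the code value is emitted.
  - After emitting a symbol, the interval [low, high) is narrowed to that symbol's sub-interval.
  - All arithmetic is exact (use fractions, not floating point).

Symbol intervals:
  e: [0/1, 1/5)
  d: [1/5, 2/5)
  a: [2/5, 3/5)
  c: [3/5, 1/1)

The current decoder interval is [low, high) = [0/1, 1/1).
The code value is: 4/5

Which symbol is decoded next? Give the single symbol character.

Answer: c

Derivation:
Interval width = high − low = 1/1 − 0/1 = 1/1
Scaled code = (code − low) / width = (4/5 − 0/1) / 1/1 = 4/5
  e: [0/1, 1/5) 
  d: [1/5, 2/5) 
  a: [2/5, 3/5) 
  c: [3/5, 1/1) ← scaled code falls here ✓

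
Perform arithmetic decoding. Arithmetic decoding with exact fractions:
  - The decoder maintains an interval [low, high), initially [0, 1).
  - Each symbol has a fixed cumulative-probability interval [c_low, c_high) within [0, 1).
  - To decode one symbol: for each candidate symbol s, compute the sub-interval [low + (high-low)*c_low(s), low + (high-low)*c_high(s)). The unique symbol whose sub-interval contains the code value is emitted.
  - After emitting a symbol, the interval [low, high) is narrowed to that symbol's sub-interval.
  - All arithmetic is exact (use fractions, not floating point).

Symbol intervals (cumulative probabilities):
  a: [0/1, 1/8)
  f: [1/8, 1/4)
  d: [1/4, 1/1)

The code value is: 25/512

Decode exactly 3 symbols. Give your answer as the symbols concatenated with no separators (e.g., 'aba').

Step 1: interval [0/1, 1/1), width = 1/1 - 0/1 = 1/1
  'a': [0/1 + 1/1*0/1, 0/1 + 1/1*1/8) = [0/1, 1/8) <- contains code 25/512
  'f': [0/1 + 1/1*1/8, 0/1 + 1/1*1/4) = [1/8, 1/4)
  'd': [0/1 + 1/1*1/4, 0/1 + 1/1*1/1) = [1/4, 1/1)
  emit 'a', narrow to [0/1, 1/8)
Step 2: interval [0/1, 1/8), width = 1/8 - 0/1 = 1/8
  'a': [0/1 + 1/8*0/1, 0/1 + 1/8*1/8) = [0/1, 1/64)
  'f': [0/1 + 1/8*1/8, 0/1 + 1/8*1/4) = [1/64, 1/32)
  'd': [0/1 + 1/8*1/4, 0/1 + 1/8*1/1) = [1/32, 1/8) <- contains code 25/512
  emit 'd', narrow to [1/32, 1/8)
Step 3: interval [1/32, 1/8), width = 1/8 - 1/32 = 3/32
  'a': [1/32 + 3/32*0/1, 1/32 + 3/32*1/8) = [1/32, 11/256)
  'f': [1/32 + 3/32*1/8, 1/32 + 3/32*1/4) = [11/256, 7/128) <- contains code 25/512
  'd': [1/32 + 3/32*1/4, 1/32 + 3/32*1/1) = [7/128, 1/8)
  emit 'f', narrow to [11/256, 7/128)

Answer: adf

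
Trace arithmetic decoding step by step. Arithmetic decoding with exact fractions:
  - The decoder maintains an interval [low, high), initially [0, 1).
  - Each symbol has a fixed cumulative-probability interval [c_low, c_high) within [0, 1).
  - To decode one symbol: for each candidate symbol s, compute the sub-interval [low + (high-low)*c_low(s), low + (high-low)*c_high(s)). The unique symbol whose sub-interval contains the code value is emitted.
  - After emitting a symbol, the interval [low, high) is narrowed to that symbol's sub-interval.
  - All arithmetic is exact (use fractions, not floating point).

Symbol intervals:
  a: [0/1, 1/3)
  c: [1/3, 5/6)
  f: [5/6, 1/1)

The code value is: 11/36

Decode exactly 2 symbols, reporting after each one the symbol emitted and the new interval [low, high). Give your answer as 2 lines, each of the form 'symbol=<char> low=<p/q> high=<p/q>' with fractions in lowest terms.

Step 1: interval [0/1, 1/1), width = 1/1 - 0/1 = 1/1
  'a': [0/1 + 1/1*0/1, 0/1 + 1/1*1/3) = [0/1, 1/3) <- contains code 11/36
  'c': [0/1 + 1/1*1/3, 0/1 + 1/1*5/6) = [1/3, 5/6)
  'f': [0/1 + 1/1*5/6, 0/1 + 1/1*1/1) = [5/6, 1/1)
  emit 'a', narrow to [0/1, 1/3)
Step 2: interval [0/1, 1/3), width = 1/3 - 0/1 = 1/3
  'a': [0/1 + 1/3*0/1, 0/1 + 1/3*1/3) = [0/1, 1/9)
  'c': [0/1 + 1/3*1/3, 0/1 + 1/3*5/6) = [1/9, 5/18)
  'f': [0/1 + 1/3*5/6, 0/1 + 1/3*1/1) = [5/18, 1/3) <- contains code 11/36
  emit 'f', narrow to [5/18, 1/3)

Answer: symbol=a low=0/1 high=1/3
symbol=f low=5/18 high=1/3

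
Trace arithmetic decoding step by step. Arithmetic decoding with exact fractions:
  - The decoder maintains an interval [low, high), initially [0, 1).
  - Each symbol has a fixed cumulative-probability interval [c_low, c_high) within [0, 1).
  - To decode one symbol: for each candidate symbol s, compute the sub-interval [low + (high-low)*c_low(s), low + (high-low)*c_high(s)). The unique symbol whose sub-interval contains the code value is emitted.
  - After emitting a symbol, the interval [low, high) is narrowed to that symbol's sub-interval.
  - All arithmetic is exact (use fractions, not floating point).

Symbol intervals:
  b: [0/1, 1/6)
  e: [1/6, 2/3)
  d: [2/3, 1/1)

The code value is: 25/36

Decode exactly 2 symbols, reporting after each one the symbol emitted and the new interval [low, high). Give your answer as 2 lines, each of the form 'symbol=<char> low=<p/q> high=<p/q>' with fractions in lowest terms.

Step 1: interval [0/1, 1/1), width = 1/1 - 0/1 = 1/1
  'b': [0/1 + 1/1*0/1, 0/1 + 1/1*1/6) = [0/1, 1/6)
  'e': [0/1 + 1/1*1/6, 0/1 + 1/1*2/3) = [1/6, 2/3)
  'd': [0/1 + 1/1*2/3, 0/1 + 1/1*1/1) = [2/3, 1/1) <- contains code 25/36
  emit 'd', narrow to [2/3, 1/1)
Step 2: interval [2/3, 1/1), width = 1/1 - 2/3 = 1/3
  'b': [2/3 + 1/3*0/1, 2/3 + 1/3*1/6) = [2/3, 13/18) <- contains code 25/36
  'e': [2/3 + 1/3*1/6, 2/3 + 1/3*2/3) = [13/18, 8/9)
  'd': [2/3 + 1/3*2/3, 2/3 + 1/3*1/1) = [8/9, 1/1)
  emit 'b', narrow to [2/3, 13/18)

Answer: symbol=d low=2/3 high=1/1
symbol=b low=2/3 high=13/18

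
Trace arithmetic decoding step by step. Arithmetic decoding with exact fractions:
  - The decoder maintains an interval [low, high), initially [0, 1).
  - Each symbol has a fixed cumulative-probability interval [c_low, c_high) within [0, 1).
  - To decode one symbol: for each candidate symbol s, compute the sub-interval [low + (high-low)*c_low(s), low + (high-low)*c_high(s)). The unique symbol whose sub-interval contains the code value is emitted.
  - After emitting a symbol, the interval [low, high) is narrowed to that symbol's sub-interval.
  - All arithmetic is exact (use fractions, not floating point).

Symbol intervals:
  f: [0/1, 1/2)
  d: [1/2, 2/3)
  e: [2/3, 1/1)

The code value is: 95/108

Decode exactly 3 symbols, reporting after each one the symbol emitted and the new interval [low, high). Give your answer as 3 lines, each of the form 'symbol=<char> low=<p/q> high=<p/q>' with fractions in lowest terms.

Answer: symbol=e low=2/3 high=1/1
symbol=d low=5/6 high=8/9
symbol=e low=47/54 high=8/9

Derivation:
Step 1: interval [0/1, 1/1), width = 1/1 - 0/1 = 1/1
  'f': [0/1 + 1/1*0/1, 0/1 + 1/1*1/2) = [0/1, 1/2)
  'd': [0/1 + 1/1*1/2, 0/1 + 1/1*2/3) = [1/2, 2/3)
  'e': [0/1 + 1/1*2/3, 0/1 + 1/1*1/1) = [2/3, 1/1) <- contains code 95/108
  emit 'e', narrow to [2/3, 1/1)
Step 2: interval [2/3, 1/1), width = 1/1 - 2/3 = 1/3
  'f': [2/3 + 1/3*0/1, 2/3 + 1/3*1/2) = [2/3, 5/6)
  'd': [2/3 + 1/3*1/2, 2/3 + 1/3*2/3) = [5/6, 8/9) <- contains code 95/108
  'e': [2/3 + 1/3*2/3, 2/3 + 1/3*1/1) = [8/9, 1/1)
  emit 'd', narrow to [5/6, 8/9)
Step 3: interval [5/6, 8/9), width = 8/9 - 5/6 = 1/18
  'f': [5/6 + 1/18*0/1, 5/6 + 1/18*1/2) = [5/6, 31/36)
  'd': [5/6 + 1/18*1/2, 5/6 + 1/18*2/3) = [31/36, 47/54)
  'e': [5/6 + 1/18*2/3, 5/6 + 1/18*1/1) = [47/54, 8/9) <- contains code 95/108
  emit 'e', narrow to [47/54, 8/9)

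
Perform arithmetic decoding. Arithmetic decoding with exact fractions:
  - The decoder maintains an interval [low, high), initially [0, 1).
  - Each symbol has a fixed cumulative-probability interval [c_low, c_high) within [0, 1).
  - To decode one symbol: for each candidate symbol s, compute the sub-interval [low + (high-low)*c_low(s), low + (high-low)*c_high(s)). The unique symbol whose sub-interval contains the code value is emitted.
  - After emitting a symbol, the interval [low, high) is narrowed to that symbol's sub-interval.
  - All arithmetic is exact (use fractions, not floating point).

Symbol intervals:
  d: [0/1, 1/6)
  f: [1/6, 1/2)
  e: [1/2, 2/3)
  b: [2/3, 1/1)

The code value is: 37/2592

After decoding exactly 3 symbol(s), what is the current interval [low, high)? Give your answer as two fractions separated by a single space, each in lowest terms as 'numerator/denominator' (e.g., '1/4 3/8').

Step 1: interval [0/1, 1/1), width = 1/1 - 0/1 = 1/1
  'd': [0/1 + 1/1*0/1, 0/1 + 1/1*1/6) = [0/1, 1/6) <- contains code 37/2592
  'f': [0/1 + 1/1*1/6, 0/1 + 1/1*1/2) = [1/6, 1/2)
  'e': [0/1 + 1/1*1/2, 0/1 + 1/1*2/3) = [1/2, 2/3)
  'b': [0/1 + 1/1*2/3, 0/1 + 1/1*1/1) = [2/3, 1/1)
  emit 'd', narrow to [0/1, 1/6)
Step 2: interval [0/1, 1/6), width = 1/6 - 0/1 = 1/6
  'd': [0/1 + 1/6*0/1, 0/1 + 1/6*1/6) = [0/1, 1/36) <- contains code 37/2592
  'f': [0/1 + 1/6*1/6, 0/1 + 1/6*1/2) = [1/36, 1/12)
  'e': [0/1 + 1/6*1/2, 0/1 + 1/6*2/3) = [1/12, 1/9)
  'b': [0/1 + 1/6*2/3, 0/1 + 1/6*1/1) = [1/9, 1/6)
  emit 'd', narrow to [0/1, 1/36)
Step 3: interval [0/1, 1/36), width = 1/36 - 0/1 = 1/36
  'd': [0/1 + 1/36*0/1, 0/1 + 1/36*1/6) = [0/1, 1/216)
  'f': [0/1 + 1/36*1/6, 0/1 + 1/36*1/2) = [1/216, 1/72)
  'e': [0/1 + 1/36*1/2, 0/1 + 1/36*2/3) = [1/72, 1/54) <- contains code 37/2592
  'b': [0/1 + 1/36*2/3, 0/1 + 1/36*1/1) = [1/54, 1/36)
  emit 'e', narrow to [1/72, 1/54)

Answer: 1/72 1/54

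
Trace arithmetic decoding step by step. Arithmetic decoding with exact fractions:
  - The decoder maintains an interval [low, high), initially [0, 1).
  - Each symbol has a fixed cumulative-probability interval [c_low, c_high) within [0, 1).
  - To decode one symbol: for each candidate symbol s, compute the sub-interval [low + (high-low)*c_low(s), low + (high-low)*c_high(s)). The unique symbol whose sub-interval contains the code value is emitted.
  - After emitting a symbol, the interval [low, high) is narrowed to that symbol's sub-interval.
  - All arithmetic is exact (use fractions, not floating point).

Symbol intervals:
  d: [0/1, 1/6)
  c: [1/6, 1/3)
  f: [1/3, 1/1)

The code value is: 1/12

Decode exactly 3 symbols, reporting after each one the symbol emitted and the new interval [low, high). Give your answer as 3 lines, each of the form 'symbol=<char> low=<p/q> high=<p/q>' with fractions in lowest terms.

Step 1: interval [0/1, 1/1), width = 1/1 - 0/1 = 1/1
  'd': [0/1 + 1/1*0/1, 0/1 + 1/1*1/6) = [0/1, 1/6) <- contains code 1/12
  'c': [0/1 + 1/1*1/6, 0/1 + 1/1*1/3) = [1/6, 1/3)
  'f': [0/1 + 1/1*1/3, 0/1 + 1/1*1/1) = [1/3, 1/1)
  emit 'd', narrow to [0/1, 1/6)
Step 2: interval [0/1, 1/6), width = 1/6 - 0/1 = 1/6
  'd': [0/1 + 1/6*0/1, 0/1 + 1/6*1/6) = [0/1, 1/36)
  'c': [0/1 + 1/6*1/6, 0/1 + 1/6*1/3) = [1/36, 1/18)
  'f': [0/1 + 1/6*1/3, 0/1 + 1/6*1/1) = [1/18, 1/6) <- contains code 1/12
  emit 'f', narrow to [1/18, 1/6)
Step 3: interval [1/18, 1/6), width = 1/6 - 1/18 = 1/9
  'd': [1/18 + 1/9*0/1, 1/18 + 1/9*1/6) = [1/18, 2/27)
  'c': [1/18 + 1/9*1/6, 1/18 + 1/9*1/3) = [2/27, 5/54) <- contains code 1/12
  'f': [1/18 + 1/9*1/3, 1/18 + 1/9*1/1) = [5/54, 1/6)
  emit 'c', narrow to [2/27, 5/54)

Answer: symbol=d low=0/1 high=1/6
symbol=f low=1/18 high=1/6
symbol=c low=2/27 high=5/54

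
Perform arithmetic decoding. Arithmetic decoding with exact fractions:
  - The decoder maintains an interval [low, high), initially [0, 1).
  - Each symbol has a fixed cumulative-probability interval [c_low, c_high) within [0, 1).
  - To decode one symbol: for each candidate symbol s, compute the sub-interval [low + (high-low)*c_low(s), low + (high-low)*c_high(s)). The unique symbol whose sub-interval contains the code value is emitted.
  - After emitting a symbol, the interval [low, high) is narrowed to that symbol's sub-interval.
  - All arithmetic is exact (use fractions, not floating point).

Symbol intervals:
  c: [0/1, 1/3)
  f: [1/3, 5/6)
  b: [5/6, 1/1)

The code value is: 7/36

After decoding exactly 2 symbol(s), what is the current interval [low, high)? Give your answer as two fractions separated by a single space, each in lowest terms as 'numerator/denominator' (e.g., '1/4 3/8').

Step 1: interval [0/1, 1/1), width = 1/1 - 0/1 = 1/1
  'c': [0/1 + 1/1*0/1, 0/1 + 1/1*1/3) = [0/1, 1/3) <- contains code 7/36
  'f': [0/1 + 1/1*1/3, 0/1 + 1/1*5/6) = [1/3, 5/6)
  'b': [0/1 + 1/1*5/6, 0/1 + 1/1*1/1) = [5/6, 1/1)
  emit 'c', narrow to [0/1, 1/3)
Step 2: interval [0/1, 1/3), width = 1/3 - 0/1 = 1/3
  'c': [0/1 + 1/3*0/1, 0/1 + 1/3*1/3) = [0/1, 1/9)
  'f': [0/1 + 1/3*1/3, 0/1 + 1/3*5/6) = [1/9, 5/18) <- contains code 7/36
  'b': [0/1 + 1/3*5/6, 0/1 + 1/3*1/1) = [5/18, 1/3)
  emit 'f', narrow to [1/9, 5/18)

Answer: 1/9 5/18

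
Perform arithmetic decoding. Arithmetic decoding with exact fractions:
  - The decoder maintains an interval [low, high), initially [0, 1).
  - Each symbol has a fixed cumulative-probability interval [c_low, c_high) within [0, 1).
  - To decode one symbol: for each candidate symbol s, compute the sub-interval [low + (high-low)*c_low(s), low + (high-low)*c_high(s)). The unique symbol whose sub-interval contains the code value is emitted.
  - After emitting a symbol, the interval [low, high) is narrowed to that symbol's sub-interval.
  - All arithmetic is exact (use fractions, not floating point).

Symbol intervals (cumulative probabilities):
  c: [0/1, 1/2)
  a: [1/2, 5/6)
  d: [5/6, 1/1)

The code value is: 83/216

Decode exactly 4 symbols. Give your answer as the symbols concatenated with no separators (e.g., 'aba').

Step 1: interval [0/1, 1/1), width = 1/1 - 0/1 = 1/1
  'c': [0/1 + 1/1*0/1, 0/1 + 1/1*1/2) = [0/1, 1/2) <- contains code 83/216
  'a': [0/1 + 1/1*1/2, 0/1 + 1/1*5/6) = [1/2, 5/6)
  'd': [0/1 + 1/1*5/6, 0/1 + 1/1*1/1) = [5/6, 1/1)
  emit 'c', narrow to [0/1, 1/2)
Step 2: interval [0/1, 1/2), width = 1/2 - 0/1 = 1/2
  'c': [0/1 + 1/2*0/1, 0/1 + 1/2*1/2) = [0/1, 1/4)
  'a': [0/1 + 1/2*1/2, 0/1 + 1/2*5/6) = [1/4, 5/12) <- contains code 83/216
  'd': [0/1 + 1/2*5/6, 0/1 + 1/2*1/1) = [5/12, 1/2)
  emit 'a', narrow to [1/4, 5/12)
Step 3: interval [1/4, 5/12), width = 5/12 - 1/4 = 1/6
  'c': [1/4 + 1/6*0/1, 1/4 + 1/6*1/2) = [1/4, 1/3)
  'a': [1/4 + 1/6*1/2, 1/4 + 1/6*5/6) = [1/3, 7/18) <- contains code 83/216
  'd': [1/4 + 1/6*5/6, 1/4 + 1/6*1/1) = [7/18, 5/12)
  emit 'a', narrow to [1/3, 7/18)
Step 4: interval [1/3, 7/18), width = 7/18 - 1/3 = 1/18
  'c': [1/3 + 1/18*0/1, 1/3 + 1/18*1/2) = [1/3, 13/36)
  'a': [1/3 + 1/18*1/2, 1/3 + 1/18*5/6) = [13/36, 41/108)
  'd': [1/3 + 1/18*5/6, 1/3 + 1/18*1/1) = [41/108, 7/18) <- contains code 83/216
  emit 'd', narrow to [41/108, 7/18)

Answer: caad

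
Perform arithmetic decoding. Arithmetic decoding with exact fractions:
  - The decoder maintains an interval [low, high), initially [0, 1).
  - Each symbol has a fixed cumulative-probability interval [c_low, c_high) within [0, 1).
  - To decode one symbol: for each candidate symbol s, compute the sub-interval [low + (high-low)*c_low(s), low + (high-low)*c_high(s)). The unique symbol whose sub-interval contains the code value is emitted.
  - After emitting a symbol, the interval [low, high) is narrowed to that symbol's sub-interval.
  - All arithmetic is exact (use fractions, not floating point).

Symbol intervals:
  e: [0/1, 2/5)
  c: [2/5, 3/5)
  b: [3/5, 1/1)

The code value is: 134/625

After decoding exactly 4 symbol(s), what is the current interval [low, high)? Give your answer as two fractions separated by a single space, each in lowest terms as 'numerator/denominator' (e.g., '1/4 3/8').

Answer: 26/125 138/625

Derivation:
Step 1: interval [0/1, 1/1), width = 1/1 - 0/1 = 1/1
  'e': [0/1 + 1/1*0/1, 0/1 + 1/1*2/5) = [0/1, 2/5) <- contains code 134/625
  'c': [0/1 + 1/1*2/5, 0/1 + 1/1*3/5) = [2/5, 3/5)
  'b': [0/1 + 1/1*3/5, 0/1 + 1/1*1/1) = [3/5, 1/1)
  emit 'e', narrow to [0/1, 2/5)
Step 2: interval [0/1, 2/5), width = 2/5 - 0/1 = 2/5
  'e': [0/1 + 2/5*0/1, 0/1 + 2/5*2/5) = [0/1, 4/25)
  'c': [0/1 + 2/5*2/5, 0/1 + 2/5*3/5) = [4/25, 6/25) <- contains code 134/625
  'b': [0/1 + 2/5*3/5, 0/1 + 2/5*1/1) = [6/25, 2/5)
  emit 'c', narrow to [4/25, 6/25)
Step 3: interval [4/25, 6/25), width = 6/25 - 4/25 = 2/25
  'e': [4/25 + 2/25*0/1, 4/25 + 2/25*2/5) = [4/25, 24/125)
  'c': [4/25 + 2/25*2/5, 4/25 + 2/25*3/5) = [24/125, 26/125)
  'b': [4/25 + 2/25*3/5, 4/25 + 2/25*1/1) = [26/125, 6/25) <- contains code 134/625
  emit 'b', narrow to [26/125, 6/25)
Step 4: interval [26/125, 6/25), width = 6/25 - 26/125 = 4/125
  'e': [26/125 + 4/125*0/1, 26/125 + 4/125*2/5) = [26/125, 138/625) <- contains code 134/625
  'c': [26/125 + 4/125*2/5, 26/125 + 4/125*3/5) = [138/625, 142/625)
  'b': [26/125 + 4/125*3/5, 26/125 + 4/125*1/1) = [142/625, 6/25)
  emit 'e', narrow to [26/125, 138/625)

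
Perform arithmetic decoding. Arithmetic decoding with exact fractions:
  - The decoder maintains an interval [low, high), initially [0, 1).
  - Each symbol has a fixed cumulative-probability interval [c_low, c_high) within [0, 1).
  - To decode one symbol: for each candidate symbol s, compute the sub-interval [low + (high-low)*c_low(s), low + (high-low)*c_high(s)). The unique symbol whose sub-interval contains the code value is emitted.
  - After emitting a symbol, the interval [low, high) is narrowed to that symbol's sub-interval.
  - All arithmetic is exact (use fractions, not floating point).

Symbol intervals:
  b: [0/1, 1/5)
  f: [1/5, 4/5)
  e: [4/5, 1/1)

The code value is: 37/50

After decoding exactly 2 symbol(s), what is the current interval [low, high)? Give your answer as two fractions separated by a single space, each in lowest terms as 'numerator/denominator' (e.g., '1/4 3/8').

Step 1: interval [0/1, 1/1), width = 1/1 - 0/1 = 1/1
  'b': [0/1 + 1/1*0/1, 0/1 + 1/1*1/5) = [0/1, 1/5)
  'f': [0/1 + 1/1*1/5, 0/1 + 1/1*4/5) = [1/5, 4/5) <- contains code 37/50
  'e': [0/1 + 1/1*4/5, 0/1 + 1/1*1/1) = [4/5, 1/1)
  emit 'f', narrow to [1/5, 4/5)
Step 2: interval [1/5, 4/5), width = 4/5 - 1/5 = 3/5
  'b': [1/5 + 3/5*0/1, 1/5 + 3/5*1/5) = [1/5, 8/25)
  'f': [1/5 + 3/5*1/5, 1/5 + 3/5*4/5) = [8/25, 17/25)
  'e': [1/5 + 3/5*4/5, 1/5 + 3/5*1/1) = [17/25, 4/5) <- contains code 37/50
  emit 'e', narrow to [17/25, 4/5)

Answer: 17/25 4/5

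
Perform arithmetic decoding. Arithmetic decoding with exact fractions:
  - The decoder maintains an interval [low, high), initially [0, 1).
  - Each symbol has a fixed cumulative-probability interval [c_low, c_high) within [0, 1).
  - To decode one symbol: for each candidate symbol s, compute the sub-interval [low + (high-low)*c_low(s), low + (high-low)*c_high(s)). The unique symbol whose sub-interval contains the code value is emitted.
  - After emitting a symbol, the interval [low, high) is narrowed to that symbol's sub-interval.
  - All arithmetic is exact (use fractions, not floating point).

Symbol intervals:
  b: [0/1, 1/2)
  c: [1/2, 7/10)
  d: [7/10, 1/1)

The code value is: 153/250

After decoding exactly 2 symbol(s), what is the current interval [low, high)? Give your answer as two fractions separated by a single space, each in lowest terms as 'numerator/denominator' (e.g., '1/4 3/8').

Step 1: interval [0/1, 1/1), width = 1/1 - 0/1 = 1/1
  'b': [0/1 + 1/1*0/1, 0/1 + 1/1*1/2) = [0/1, 1/2)
  'c': [0/1 + 1/1*1/2, 0/1 + 1/1*7/10) = [1/2, 7/10) <- contains code 153/250
  'd': [0/1 + 1/1*7/10, 0/1 + 1/1*1/1) = [7/10, 1/1)
  emit 'c', narrow to [1/2, 7/10)
Step 2: interval [1/2, 7/10), width = 7/10 - 1/2 = 1/5
  'b': [1/2 + 1/5*0/1, 1/2 + 1/5*1/2) = [1/2, 3/5)
  'c': [1/2 + 1/5*1/2, 1/2 + 1/5*7/10) = [3/5, 16/25) <- contains code 153/250
  'd': [1/2 + 1/5*7/10, 1/2 + 1/5*1/1) = [16/25, 7/10)
  emit 'c', narrow to [3/5, 16/25)

Answer: 3/5 16/25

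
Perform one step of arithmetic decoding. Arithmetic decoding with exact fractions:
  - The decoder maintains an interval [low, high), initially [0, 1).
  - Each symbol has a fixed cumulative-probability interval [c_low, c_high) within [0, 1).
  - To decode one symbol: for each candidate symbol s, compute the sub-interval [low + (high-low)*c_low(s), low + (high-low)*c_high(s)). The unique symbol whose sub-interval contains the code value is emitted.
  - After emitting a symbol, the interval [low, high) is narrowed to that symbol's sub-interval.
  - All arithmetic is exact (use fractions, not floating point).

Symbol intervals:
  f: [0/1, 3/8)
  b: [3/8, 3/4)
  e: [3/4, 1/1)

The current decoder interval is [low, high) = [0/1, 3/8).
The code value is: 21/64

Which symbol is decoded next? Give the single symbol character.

Interval width = high − low = 3/8 − 0/1 = 3/8
Scaled code = (code − low) / width = (21/64 − 0/1) / 3/8 = 7/8
  f: [0/1, 3/8) 
  b: [3/8, 3/4) 
  e: [3/4, 1/1) ← scaled code falls here ✓

Answer: e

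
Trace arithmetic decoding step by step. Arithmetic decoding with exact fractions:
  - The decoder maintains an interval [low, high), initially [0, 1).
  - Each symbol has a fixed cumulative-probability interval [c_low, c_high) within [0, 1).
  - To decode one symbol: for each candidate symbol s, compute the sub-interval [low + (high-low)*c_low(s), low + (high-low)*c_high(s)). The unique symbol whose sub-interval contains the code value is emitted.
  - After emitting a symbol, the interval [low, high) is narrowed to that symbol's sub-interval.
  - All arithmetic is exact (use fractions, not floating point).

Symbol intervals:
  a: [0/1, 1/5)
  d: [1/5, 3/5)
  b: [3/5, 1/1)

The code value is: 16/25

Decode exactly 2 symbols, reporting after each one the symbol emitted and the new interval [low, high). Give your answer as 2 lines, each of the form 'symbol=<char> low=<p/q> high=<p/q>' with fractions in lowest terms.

Answer: symbol=b low=3/5 high=1/1
symbol=a low=3/5 high=17/25

Derivation:
Step 1: interval [0/1, 1/1), width = 1/1 - 0/1 = 1/1
  'a': [0/1 + 1/1*0/1, 0/1 + 1/1*1/5) = [0/1, 1/5)
  'd': [0/1 + 1/1*1/5, 0/1 + 1/1*3/5) = [1/5, 3/5)
  'b': [0/1 + 1/1*3/5, 0/1 + 1/1*1/1) = [3/5, 1/1) <- contains code 16/25
  emit 'b', narrow to [3/5, 1/1)
Step 2: interval [3/5, 1/1), width = 1/1 - 3/5 = 2/5
  'a': [3/5 + 2/5*0/1, 3/5 + 2/5*1/5) = [3/5, 17/25) <- contains code 16/25
  'd': [3/5 + 2/5*1/5, 3/5 + 2/5*3/5) = [17/25, 21/25)
  'b': [3/5 + 2/5*3/5, 3/5 + 2/5*1/1) = [21/25, 1/1)
  emit 'a', narrow to [3/5, 17/25)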